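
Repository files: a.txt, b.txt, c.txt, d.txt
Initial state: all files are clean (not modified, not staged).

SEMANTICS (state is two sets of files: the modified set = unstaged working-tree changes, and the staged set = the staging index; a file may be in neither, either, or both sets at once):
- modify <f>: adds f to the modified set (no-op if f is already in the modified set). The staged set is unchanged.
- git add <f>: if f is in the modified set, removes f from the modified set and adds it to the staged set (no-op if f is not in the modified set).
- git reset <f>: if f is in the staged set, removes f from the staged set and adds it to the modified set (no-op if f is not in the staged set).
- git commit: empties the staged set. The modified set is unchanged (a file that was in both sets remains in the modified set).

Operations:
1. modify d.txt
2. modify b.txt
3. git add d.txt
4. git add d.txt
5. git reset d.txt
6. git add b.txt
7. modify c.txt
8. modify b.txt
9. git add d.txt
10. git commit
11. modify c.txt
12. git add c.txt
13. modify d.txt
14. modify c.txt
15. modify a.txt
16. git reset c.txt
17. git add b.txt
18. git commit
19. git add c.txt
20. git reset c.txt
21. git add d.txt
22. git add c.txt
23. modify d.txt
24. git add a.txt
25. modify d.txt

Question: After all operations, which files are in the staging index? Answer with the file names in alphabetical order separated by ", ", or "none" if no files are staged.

After op 1 (modify d.txt): modified={d.txt} staged={none}
After op 2 (modify b.txt): modified={b.txt, d.txt} staged={none}
After op 3 (git add d.txt): modified={b.txt} staged={d.txt}
After op 4 (git add d.txt): modified={b.txt} staged={d.txt}
After op 5 (git reset d.txt): modified={b.txt, d.txt} staged={none}
After op 6 (git add b.txt): modified={d.txt} staged={b.txt}
After op 7 (modify c.txt): modified={c.txt, d.txt} staged={b.txt}
After op 8 (modify b.txt): modified={b.txt, c.txt, d.txt} staged={b.txt}
After op 9 (git add d.txt): modified={b.txt, c.txt} staged={b.txt, d.txt}
After op 10 (git commit): modified={b.txt, c.txt} staged={none}
After op 11 (modify c.txt): modified={b.txt, c.txt} staged={none}
After op 12 (git add c.txt): modified={b.txt} staged={c.txt}
After op 13 (modify d.txt): modified={b.txt, d.txt} staged={c.txt}
After op 14 (modify c.txt): modified={b.txt, c.txt, d.txt} staged={c.txt}
After op 15 (modify a.txt): modified={a.txt, b.txt, c.txt, d.txt} staged={c.txt}
After op 16 (git reset c.txt): modified={a.txt, b.txt, c.txt, d.txt} staged={none}
After op 17 (git add b.txt): modified={a.txt, c.txt, d.txt} staged={b.txt}
After op 18 (git commit): modified={a.txt, c.txt, d.txt} staged={none}
After op 19 (git add c.txt): modified={a.txt, d.txt} staged={c.txt}
After op 20 (git reset c.txt): modified={a.txt, c.txt, d.txt} staged={none}
After op 21 (git add d.txt): modified={a.txt, c.txt} staged={d.txt}
After op 22 (git add c.txt): modified={a.txt} staged={c.txt, d.txt}
After op 23 (modify d.txt): modified={a.txt, d.txt} staged={c.txt, d.txt}
After op 24 (git add a.txt): modified={d.txt} staged={a.txt, c.txt, d.txt}
After op 25 (modify d.txt): modified={d.txt} staged={a.txt, c.txt, d.txt}

Answer: a.txt, c.txt, d.txt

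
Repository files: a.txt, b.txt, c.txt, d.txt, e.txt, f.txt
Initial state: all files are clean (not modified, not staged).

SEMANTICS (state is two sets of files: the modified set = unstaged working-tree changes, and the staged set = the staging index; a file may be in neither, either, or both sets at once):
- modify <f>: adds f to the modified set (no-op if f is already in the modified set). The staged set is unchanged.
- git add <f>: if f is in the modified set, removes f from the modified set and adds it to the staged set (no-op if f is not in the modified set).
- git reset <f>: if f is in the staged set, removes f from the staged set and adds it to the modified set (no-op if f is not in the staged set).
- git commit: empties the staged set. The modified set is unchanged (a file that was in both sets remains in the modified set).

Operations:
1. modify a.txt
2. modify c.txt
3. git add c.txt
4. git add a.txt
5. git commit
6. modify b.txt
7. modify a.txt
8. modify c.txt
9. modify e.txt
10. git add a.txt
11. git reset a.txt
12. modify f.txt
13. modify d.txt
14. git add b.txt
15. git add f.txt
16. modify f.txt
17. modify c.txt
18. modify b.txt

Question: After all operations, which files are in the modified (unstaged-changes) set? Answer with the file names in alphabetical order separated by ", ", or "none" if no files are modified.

Answer: a.txt, b.txt, c.txt, d.txt, e.txt, f.txt

Derivation:
After op 1 (modify a.txt): modified={a.txt} staged={none}
After op 2 (modify c.txt): modified={a.txt, c.txt} staged={none}
After op 3 (git add c.txt): modified={a.txt} staged={c.txt}
After op 4 (git add a.txt): modified={none} staged={a.txt, c.txt}
After op 5 (git commit): modified={none} staged={none}
After op 6 (modify b.txt): modified={b.txt} staged={none}
After op 7 (modify a.txt): modified={a.txt, b.txt} staged={none}
After op 8 (modify c.txt): modified={a.txt, b.txt, c.txt} staged={none}
After op 9 (modify e.txt): modified={a.txt, b.txt, c.txt, e.txt} staged={none}
After op 10 (git add a.txt): modified={b.txt, c.txt, e.txt} staged={a.txt}
After op 11 (git reset a.txt): modified={a.txt, b.txt, c.txt, e.txt} staged={none}
After op 12 (modify f.txt): modified={a.txt, b.txt, c.txt, e.txt, f.txt} staged={none}
After op 13 (modify d.txt): modified={a.txt, b.txt, c.txt, d.txt, e.txt, f.txt} staged={none}
After op 14 (git add b.txt): modified={a.txt, c.txt, d.txt, e.txt, f.txt} staged={b.txt}
After op 15 (git add f.txt): modified={a.txt, c.txt, d.txt, e.txt} staged={b.txt, f.txt}
After op 16 (modify f.txt): modified={a.txt, c.txt, d.txt, e.txt, f.txt} staged={b.txt, f.txt}
After op 17 (modify c.txt): modified={a.txt, c.txt, d.txt, e.txt, f.txt} staged={b.txt, f.txt}
After op 18 (modify b.txt): modified={a.txt, b.txt, c.txt, d.txt, e.txt, f.txt} staged={b.txt, f.txt}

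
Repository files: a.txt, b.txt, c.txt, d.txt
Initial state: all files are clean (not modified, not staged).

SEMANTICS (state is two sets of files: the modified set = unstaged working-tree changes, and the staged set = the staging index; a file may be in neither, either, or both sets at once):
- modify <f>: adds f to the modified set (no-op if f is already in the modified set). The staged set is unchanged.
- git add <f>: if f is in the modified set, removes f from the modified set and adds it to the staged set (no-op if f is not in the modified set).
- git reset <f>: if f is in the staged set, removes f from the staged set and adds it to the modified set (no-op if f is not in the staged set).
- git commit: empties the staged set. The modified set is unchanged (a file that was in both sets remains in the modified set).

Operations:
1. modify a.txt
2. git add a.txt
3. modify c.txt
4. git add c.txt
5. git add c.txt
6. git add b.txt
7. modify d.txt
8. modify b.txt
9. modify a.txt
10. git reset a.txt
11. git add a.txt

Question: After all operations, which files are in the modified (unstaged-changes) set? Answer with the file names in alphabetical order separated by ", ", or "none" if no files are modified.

Answer: b.txt, d.txt

Derivation:
After op 1 (modify a.txt): modified={a.txt} staged={none}
After op 2 (git add a.txt): modified={none} staged={a.txt}
After op 3 (modify c.txt): modified={c.txt} staged={a.txt}
After op 4 (git add c.txt): modified={none} staged={a.txt, c.txt}
After op 5 (git add c.txt): modified={none} staged={a.txt, c.txt}
After op 6 (git add b.txt): modified={none} staged={a.txt, c.txt}
After op 7 (modify d.txt): modified={d.txt} staged={a.txt, c.txt}
After op 8 (modify b.txt): modified={b.txt, d.txt} staged={a.txt, c.txt}
After op 9 (modify a.txt): modified={a.txt, b.txt, d.txt} staged={a.txt, c.txt}
After op 10 (git reset a.txt): modified={a.txt, b.txt, d.txt} staged={c.txt}
After op 11 (git add a.txt): modified={b.txt, d.txt} staged={a.txt, c.txt}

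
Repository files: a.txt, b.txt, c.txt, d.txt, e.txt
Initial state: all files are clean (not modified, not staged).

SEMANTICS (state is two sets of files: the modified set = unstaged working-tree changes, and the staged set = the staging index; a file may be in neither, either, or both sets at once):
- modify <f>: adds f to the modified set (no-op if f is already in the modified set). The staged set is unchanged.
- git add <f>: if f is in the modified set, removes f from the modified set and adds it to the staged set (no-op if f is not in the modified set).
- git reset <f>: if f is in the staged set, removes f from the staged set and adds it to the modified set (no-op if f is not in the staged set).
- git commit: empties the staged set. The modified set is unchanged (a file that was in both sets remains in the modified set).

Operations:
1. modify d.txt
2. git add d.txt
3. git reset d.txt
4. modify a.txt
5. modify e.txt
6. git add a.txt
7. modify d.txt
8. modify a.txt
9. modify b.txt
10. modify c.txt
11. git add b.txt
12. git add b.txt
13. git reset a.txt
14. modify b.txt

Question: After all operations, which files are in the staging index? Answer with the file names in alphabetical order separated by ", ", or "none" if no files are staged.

After op 1 (modify d.txt): modified={d.txt} staged={none}
After op 2 (git add d.txt): modified={none} staged={d.txt}
After op 3 (git reset d.txt): modified={d.txt} staged={none}
After op 4 (modify a.txt): modified={a.txt, d.txt} staged={none}
After op 5 (modify e.txt): modified={a.txt, d.txt, e.txt} staged={none}
After op 6 (git add a.txt): modified={d.txt, e.txt} staged={a.txt}
After op 7 (modify d.txt): modified={d.txt, e.txt} staged={a.txt}
After op 8 (modify a.txt): modified={a.txt, d.txt, e.txt} staged={a.txt}
After op 9 (modify b.txt): modified={a.txt, b.txt, d.txt, e.txt} staged={a.txt}
After op 10 (modify c.txt): modified={a.txt, b.txt, c.txt, d.txt, e.txt} staged={a.txt}
After op 11 (git add b.txt): modified={a.txt, c.txt, d.txt, e.txt} staged={a.txt, b.txt}
After op 12 (git add b.txt): modified={a.txt, c.txt, d.txt, e.txt} staged={a.txt, b.txt}
After op 13 (git reset a.txt): modified={a.txt, c.txt, d.txt, e.txt} staged={b.txt}
After op 14 (modify b.txt): modified={a.txt, b.txt, c.txt, d.txt, e.txt} staged={b.txt}

Answer: b.txt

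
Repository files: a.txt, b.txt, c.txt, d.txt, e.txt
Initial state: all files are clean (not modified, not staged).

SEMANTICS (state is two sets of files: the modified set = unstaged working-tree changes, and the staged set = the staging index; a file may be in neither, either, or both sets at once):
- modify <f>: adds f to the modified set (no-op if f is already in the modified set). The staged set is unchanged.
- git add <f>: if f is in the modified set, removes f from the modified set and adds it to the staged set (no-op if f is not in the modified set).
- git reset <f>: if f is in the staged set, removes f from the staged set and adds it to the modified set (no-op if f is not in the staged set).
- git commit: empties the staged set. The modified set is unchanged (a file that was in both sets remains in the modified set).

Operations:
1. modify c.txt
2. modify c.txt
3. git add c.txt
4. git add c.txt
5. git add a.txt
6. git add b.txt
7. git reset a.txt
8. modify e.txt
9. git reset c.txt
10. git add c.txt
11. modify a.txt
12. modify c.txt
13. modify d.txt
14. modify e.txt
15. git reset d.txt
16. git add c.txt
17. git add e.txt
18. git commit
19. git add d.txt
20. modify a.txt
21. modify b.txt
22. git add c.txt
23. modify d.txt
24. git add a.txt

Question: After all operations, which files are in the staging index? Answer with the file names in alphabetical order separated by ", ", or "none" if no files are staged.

Answer: a.txt, d.txt

Derivation:
After op 1 (modify c.txt): modified={c.txt} staged={none}
After op 2 (modify c.txt): modified={c.txt} staged={none}
After op 3 (git add c.txt): modified={none} staged={c.txt}
After op 4 (git add c.txt): modified={none} staged={c.txt}
After op 5 (git add a.txt): modified={none} staged={c.txt}
After op 6 (git add b.txt): modified={none} staged={c.txt}
After op 7 (git reset a.txt): modified={none} staged={c.txt}
After op 8 (modify e.txt): modified={e.txt} staged={c.txt}
After op 9 (git reset c.txt): modified={c.txt, e.txt} staged={none}
After op 10 (git add c.txt): modified={e.txt} staged={c.txt}
After op 11 (modify a.txt): modified={a.txt, e.txt} staged={c.txt}
After op 12 (modify c.txt): modified={a.txt, c.txt, e.txt} staged={c.txt}
After op 13 (modify d.txt): modified={a.txt, c.txt, d.txt, e.txt} staged={c.txt}
After op 14 (modify e.txt): modified={a.txt, c.txt, d.txt, e.txt} staged={c.txt}
After op 15 (git reset d.txt): modified={a.txt, c.txt, d.txt, e.txt} staged={c.txt}
After op 16 (git add c.txt): modified={a.txt, d.txt, e.txt} staged={c.txt}
After op 17 (git add e.txt): modified={a.txt, d.txt} staged={c.txt, e.txt}
After op 18 (git commit): modified={a.txt, d.txt} staged={none}
After op 19 (git add d.txt): modified={a.txt} staged={d.txt}
After op 20 (modify a.txt): modified={a.txt} staged={d.txt}
After op 21 (modify b.txt): modified={a.txt, b.txt} staged={d.txt}
After op 22 (git add c.txt): modified={a.txt, b.txt} staged={d.txt}
After op 23 (modify d.txt): modified={a.txt, b.txt, d.txt} staged={d.txt}
After op 24 (git add a.txt): modified={b.txt, d.txt} staged={a.txt, d.txt}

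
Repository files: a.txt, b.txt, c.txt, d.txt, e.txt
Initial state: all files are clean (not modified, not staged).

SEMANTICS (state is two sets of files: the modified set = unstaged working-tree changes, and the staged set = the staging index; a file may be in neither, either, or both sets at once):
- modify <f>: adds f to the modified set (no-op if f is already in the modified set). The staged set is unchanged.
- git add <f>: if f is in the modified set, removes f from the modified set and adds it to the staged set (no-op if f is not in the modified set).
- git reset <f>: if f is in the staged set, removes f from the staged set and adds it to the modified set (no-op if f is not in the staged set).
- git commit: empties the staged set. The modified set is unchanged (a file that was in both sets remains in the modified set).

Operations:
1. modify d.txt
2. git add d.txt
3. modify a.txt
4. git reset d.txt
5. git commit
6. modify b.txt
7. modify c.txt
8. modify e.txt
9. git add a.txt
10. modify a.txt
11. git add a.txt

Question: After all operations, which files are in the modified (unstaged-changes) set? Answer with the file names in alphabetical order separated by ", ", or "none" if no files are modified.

Answer: b.txt, c.txt, d.txt, e.txt

Derivation:
After op 1 (modify d.txt): modified={d.txt} staged={none}
After op 2 (git add d.txt): modified={none} staged={d.txt}
After op 3 (modify a.txt): modified={a.txt} staged={d.txt}
After op 4 (git reset d.txt): modified={a.txt, d.txt} staged={none}
After op 5 (git commit): modified={a.txt, d.txt} staged={none}
After op 6 (modify b.txt): modified={a.txt, b.txt, d.txt} staged={none}
After op 7 (modify c.txt): modified={a.txt, b.txt, c.txt, d.txt} staged={none}
After op 8 (modify e.txt): modified={a.txt, b.txt, c.txt, d.txt, e.txt} staged={none}
After op 9 (git add a.txt): modified={b.txt, c.txt, d.txt, e.txt} staged={a.txt}
After op 10 (modify a.txt): modified={a.txt, b.txt, c.txt, d.txt, e.txt} staged={a.txt}
After op 11 (git add a.txt): modified={b.txt, c.txt, d.txt, e.txt} staged={a.txt}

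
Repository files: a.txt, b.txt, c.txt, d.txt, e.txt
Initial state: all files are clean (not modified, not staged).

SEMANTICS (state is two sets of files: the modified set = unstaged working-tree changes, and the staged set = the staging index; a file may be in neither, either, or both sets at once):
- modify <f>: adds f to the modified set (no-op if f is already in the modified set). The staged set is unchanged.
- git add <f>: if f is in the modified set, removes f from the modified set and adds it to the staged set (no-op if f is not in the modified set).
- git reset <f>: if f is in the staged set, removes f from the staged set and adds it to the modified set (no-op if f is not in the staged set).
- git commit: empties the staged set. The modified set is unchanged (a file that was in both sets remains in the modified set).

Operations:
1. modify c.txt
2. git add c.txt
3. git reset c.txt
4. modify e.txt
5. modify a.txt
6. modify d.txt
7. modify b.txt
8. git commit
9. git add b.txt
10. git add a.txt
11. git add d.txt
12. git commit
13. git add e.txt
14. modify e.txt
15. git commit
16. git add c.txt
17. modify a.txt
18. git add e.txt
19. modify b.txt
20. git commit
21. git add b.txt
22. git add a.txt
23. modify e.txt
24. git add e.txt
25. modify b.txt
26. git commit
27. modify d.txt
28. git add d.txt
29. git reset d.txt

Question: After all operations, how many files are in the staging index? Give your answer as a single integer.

After op 1 (modify c.txt): modified={c.txt} staged={none}
After op 2 (git add c.txt): modified={none} staged={c.txt}
After op 3 (git reset c.txt): modified={c.txt} staged={none}
After op 4 (modify e.txt): modified={c.txt, e.txt} staged={none}
After op 5 (modify a.txt): modified={a.txt, c.txt, e.txt} staged={none}
After op 6 (modify d.txt): modified={a.txt, c.txt, d.txt, e.txt} staged={none}
After op 7 (modify b.txt): modified={a.txt, b.txt, c.txt, d.txt, e.txt} staged={none}
After op 8 (git commit): modified={a.txt, b.txt, c.txt, d.txt, e.txt} staged={none}
After op 9 (git add b.txt): modified={a.txt, c.txt, d.txt, e.txt} staged={b.txt}
After op 10 (git add a.txt): modified={c.txt, d.txt, e.txt} staged={a.txt, b.txt}
After op 11 (git add d.txt): modified={c.txt, e.txt} staged={a.txt, b.txt, d.txt}
After op 12 (git commit): modified={c.txt, e.txt} staged={none}
After op 13 (git add e.txt): modified={c.txt} staged={e.txt}
After op 14 (modify e.txt): modified={c.txt, e.txt} staged={e.txt}
After op 15 (git commit): modified={c.txt, e.txt} staged={none}
After op 16 (git add c.txt): modified={e.txt} staged={c.txt}
After op 17 (modify a.txt): modified={a.txt, e.txt} staged={c.txt}
After op 18 (git add e.txt): modified={a.txt} staged={c.txt, e.txt}
After op 19 (modify b.txt): modified={a.txt, b.txt} staged={c.txt, e.txt}
After op 20 (git commit): modified={a.txt, b.txt} staged={none}
After op 21 (git add b.txt): modified={a.txt} staged={b.txt}
After op 22 (git add a.txt): modified={none} staged={a.txt, b.txt}
After op 23 (modify e.txt): modified={e.txt} staged={a.txt, b.txt}
After op 24 (git add e.txt): modified={none} staged={a.txt, b.txt, e.txt}
After op 25 (modify b.txt): modified={b.txt} staged={a.txt, b.txt, e.txt}
After op 26 (git commit): modified={b.txt} staged={none}
After op 27 (modify d.txt): modified={b.txt, d.txt} staged={none}
After op 28 (git add d.txt): modified={b.txt} staged={d.txt}
After op 29 (git reset d.txt): modified={b.txt, d.txt} staged={none}
Final staged set: {none} -> count=0

Answer: 0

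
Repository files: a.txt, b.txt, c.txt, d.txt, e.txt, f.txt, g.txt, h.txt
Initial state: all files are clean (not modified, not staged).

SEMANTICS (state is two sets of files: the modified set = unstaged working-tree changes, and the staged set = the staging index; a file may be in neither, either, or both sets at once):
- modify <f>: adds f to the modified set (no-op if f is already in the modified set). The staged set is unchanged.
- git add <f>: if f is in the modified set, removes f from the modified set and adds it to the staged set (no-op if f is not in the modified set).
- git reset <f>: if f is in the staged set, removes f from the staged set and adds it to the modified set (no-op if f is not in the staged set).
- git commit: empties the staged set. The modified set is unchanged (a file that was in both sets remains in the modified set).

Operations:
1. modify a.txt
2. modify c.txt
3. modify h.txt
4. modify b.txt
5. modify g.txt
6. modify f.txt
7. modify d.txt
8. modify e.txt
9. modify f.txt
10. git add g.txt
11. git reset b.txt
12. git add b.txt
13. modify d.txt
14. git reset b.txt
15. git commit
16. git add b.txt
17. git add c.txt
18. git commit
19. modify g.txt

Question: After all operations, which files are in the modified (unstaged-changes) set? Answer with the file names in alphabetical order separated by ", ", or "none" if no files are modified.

Answer: a.txt, d.txt, e.txt, f.txt, g.txt, h.txt

Derivation:
After op 1 (modify a.txt): modified={a.txt} staged={none}
After op 2 (modify c.txt): modified={a.txt, c.txt} staged={none}
After op 3 (modify h.txt): modified={a.txt, c.txt, h.txt} staged={none}
After op 4 (modify b.txt): modified={a.txt, b.txt, c.txt, h.txt} staged={none}
After op 5 (modify g.txt): modified={a.txt, b.txt, c.txt, g.txt, h.txt} staged={none}
After op 6 (modify f.txt): modified={a.txt, b.txt, c.txt, f.txt, g.txt, h.txt} staged={none}
After op 7 (modify d.txt): modified={a.txt, b.txt, c.txt, d.txt, f.txt, g.txt, h.txt} staged={none}
After op 8 (modify e.txt): modified={a.txt, b.txt, c.txt, d.txt, e.txt, f.txt, g.txt, h.txt} staged={none}
After op 9 (modify f.txt): modified={a.txt, b.txt, c.txt, d.txt, e.txt, f.txt, g.txt, h.txt} staged={none}
After op 10 (git add g.txt): modified={a.txt, b.txt, c.txt, d.txt, e.txt, f.txt, h.txt} staged={g.txt}
After op 11 (git reset b.txt): modified={a.txt, b.txt, c.txt, d.txt, e.txt, f.txt, h.txt} staged={g.txt}
After op 12 (git add b.txt): modified={a.txt, c.txt, d.txt, e.txt, f.txt, h.txt} staged={b.txt, g.txt}
After op 13 (modify d.txt): modified={a.txt, c.txt, d.txt, e.txt, f.txt, h.txt} staged={b.txt, g.txt}
After op 14 (git reset b.txt): modified={a.txt, b.txt, c.txt, d.txt, e.txt, f.txt, h.txt} staged={g.txt}
After op 15 (git commit): modified={a.txt, b.txt, c.txt, d.txt, e.txt, f.txt, h.txt} staged={none}
After op 16 (git add b.txt): modified={a.txt, c.txt, d.txt, e.txt, f.txt, h.txt} staged={b.txt}
After op 17 (git add c.txt): modified={a.txt, d.txt, e.txt, f.txt, h.txt} staged={b.txt, c.txt}
After op 18 (git commit): modified={a.txt, d.txt, e.txt, f.txt, h.txt} staged={none}
After op 19 (modify g.txt): modified={a.txt, d.txt, e.txt, f.txt, g.txt, h.txt} staged={none}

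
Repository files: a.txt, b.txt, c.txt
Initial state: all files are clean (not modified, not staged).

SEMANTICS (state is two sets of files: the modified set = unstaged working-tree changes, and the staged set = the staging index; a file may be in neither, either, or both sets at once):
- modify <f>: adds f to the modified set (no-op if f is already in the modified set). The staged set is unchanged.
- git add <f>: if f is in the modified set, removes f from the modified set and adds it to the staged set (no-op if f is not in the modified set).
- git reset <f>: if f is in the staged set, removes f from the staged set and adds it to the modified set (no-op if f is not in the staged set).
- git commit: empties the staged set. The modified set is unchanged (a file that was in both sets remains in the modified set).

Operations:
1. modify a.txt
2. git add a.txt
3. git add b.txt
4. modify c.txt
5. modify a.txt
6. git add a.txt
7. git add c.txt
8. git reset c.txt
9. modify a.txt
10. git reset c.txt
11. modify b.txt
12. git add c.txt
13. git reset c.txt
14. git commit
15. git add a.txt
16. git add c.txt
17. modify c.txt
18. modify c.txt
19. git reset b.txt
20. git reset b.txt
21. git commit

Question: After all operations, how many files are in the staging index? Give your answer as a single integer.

After op 1 (modify a.txt): modified={a.txt} staged={none}
After op 2 (git add a.txt): modified={none} staged={a.txt}
After op 3 (git add b.txt): modified={none} staged={a.txt}
After op 4 (modify c.txt): modified={c.txt} staged={a.txt}
After op 5 (modify a.txt): modified={a.txt, c.txt} staged={a.txt}
After op 6 (git add a.txt): modified={c.txt} staged={a.txt}
After op 7 (git add c.txt): modified={none} staged={a.txt, c.txt}
After op 8 (git reset c.txt): modified={c.txt} staged={a.txt}
After op 9 (modify a.txt): modified={a.txt, c.txt} staged={a.txt}
After op 10 (git reset c.txt): modified={a.txt, c.txt} staged={a.txt}
After op 11 (modify b.txt): modified={a.txt, b.txt, c.txt} staged={a.txt}
After op 12 (git add c.txt): modified={a.txt, b.txt} staged={a.txt, c.txt}
After op 13 (git reset c.txt): modified={a.txt, b.txt, c.txt} staged={a.txt}
After op 14 (git commit): modified={a.txt, b.txt, c.txt} staged={none}
After op 15 (git add a.txt): modified={b.txt, c.txt} staged={a.txt}
After op 16 (git add c.txt): modified={b.txt} staged={a.txt, c.txt}
After op 17 (modify c.txt): modified={b.txt, c.txt} staged={a.txt, c.txt}
After op 18 (modify c.txt): modified={b.txt, c.txt} staged={a.txt, c.txt}
After op 19 (git reset b.txt): modified={b.txt, c.txt} staged={a.txt, c.txt}
After op 20 (git reset b.txt): modified={b.txt, c.txt} staged={a.txt, c.txt}
After op 21 (git commit): modified={b.txt, c.txt} staged={none}
Final staged set: {none} -> count=0

Answer: 0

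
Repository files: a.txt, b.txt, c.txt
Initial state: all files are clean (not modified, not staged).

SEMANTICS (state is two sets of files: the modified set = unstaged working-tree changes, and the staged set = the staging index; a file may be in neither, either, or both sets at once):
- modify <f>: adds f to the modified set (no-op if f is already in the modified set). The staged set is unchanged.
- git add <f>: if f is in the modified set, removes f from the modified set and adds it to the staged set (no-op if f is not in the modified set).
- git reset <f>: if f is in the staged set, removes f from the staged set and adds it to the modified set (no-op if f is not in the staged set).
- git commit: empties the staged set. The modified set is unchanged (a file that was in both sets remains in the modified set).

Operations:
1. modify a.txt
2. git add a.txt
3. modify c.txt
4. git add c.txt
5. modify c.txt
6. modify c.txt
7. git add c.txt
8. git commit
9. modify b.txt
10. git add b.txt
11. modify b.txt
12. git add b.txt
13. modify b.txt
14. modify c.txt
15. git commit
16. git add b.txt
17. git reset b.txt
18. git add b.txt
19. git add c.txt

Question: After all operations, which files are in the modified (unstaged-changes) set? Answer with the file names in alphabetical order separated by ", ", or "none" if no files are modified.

Answer: none

Derivation:
After op 1 (modify a.txt): modified={a.txt} staged={none}
After op 2 (git add a.txt): modified={none} staged={a.txt}
After op 3 (modify c.txt): modified={c.txt} staged={a.txt}
After op 4 (git add c.txt): modified={none} staged={a.txt, c.txt}
After op 5 (modify c.txt): modified={c.txt} staged={a.txt, c.txt}
After op 6 (modify c.txt): modified={c.txt} staged={a.txt, c.txt}
After op 7 (git add c.txt): modified={none} staged={a.txt, c.txt}
After op 8 (git commit): modified={none} staged={none}
After op 9 (modify b.txt): modified={b.txt} staged={none}
After op 10 (git add b.txt): modified={none} staged={b.txt}
After op 11 (modify b.txt): modified={b.txt} staged={b.txt}
After op 12 (git add b.txt): modified={none} staged={b.txt}
After op 13 (modify b.txt): modified={b.txt} staged={b.txt}
After op 14 (modify c.txt): modified={b.txt, c.txt} staged={b.txt}
After op 15 (git commit): modified={b.txt, c.txt} staged={none}
After op 16 (git add b.txt): modified={c.txt} staged={b.txt}
After op 17 (git reset b.txt): modified={b.txt, c.txt} staged={none}
After op 18 (git add b.txt): modified={c.txt} staged={b.txt}
After op 19 (git add c.txt): modified={none} staged={b.txt, c.txt}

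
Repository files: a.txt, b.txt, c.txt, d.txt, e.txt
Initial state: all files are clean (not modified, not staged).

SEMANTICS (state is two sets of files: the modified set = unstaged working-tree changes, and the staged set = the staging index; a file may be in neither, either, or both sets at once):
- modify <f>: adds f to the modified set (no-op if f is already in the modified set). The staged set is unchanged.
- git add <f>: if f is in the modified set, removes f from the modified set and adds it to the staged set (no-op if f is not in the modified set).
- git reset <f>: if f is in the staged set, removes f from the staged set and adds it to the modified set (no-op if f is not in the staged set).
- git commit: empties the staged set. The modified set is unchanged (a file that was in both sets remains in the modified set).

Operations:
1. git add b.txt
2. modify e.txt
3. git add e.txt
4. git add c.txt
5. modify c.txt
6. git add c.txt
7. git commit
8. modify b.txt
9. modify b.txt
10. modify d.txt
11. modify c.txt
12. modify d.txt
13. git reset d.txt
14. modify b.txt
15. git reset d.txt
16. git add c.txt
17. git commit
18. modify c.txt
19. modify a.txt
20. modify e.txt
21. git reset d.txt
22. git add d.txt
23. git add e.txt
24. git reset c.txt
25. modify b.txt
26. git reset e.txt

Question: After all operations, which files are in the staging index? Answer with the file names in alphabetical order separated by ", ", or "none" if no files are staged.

Answer: d.txt

Derivation:
After op 1 (git add b.txt): modified={none} staged={none}
After op 2 (modify e.txt): modified={e.txt} staged={none}
After op 3 (git add e.txt): modified={none} staged={e.txt}
After op 4 (git add c.txt): modified={none} staged={e.txt}
After op 5 (modify c.txt): modified={c.txt} staged={e.txt}
After op 6 (git add c.txt): modified={none} staged={c.txt, e.txt}
After op 7 (git commit): modified={none} staged={none}
After op 8 (modify b.txt): modified={b.txt} staged={none}
After op 9 (modify b.txt): modified={b.txt} staged={none}
After op 10 (modify d.txt): modified={b.txt, d.txt} staged={none}
After op 11 (modify c.txt): modified={b.txt, c.txt, d.txt} staged={none}
After op 12 (modify d.txt): modified={b.txt, c.txt, d.txt} staged={none}
After op 13 (git reset d.txt): modified={b.txt, c.txt, d.txt} staged={none}
After op 14 (modify b.txt): modified={b.txt, c.txt, d.txt} staged={none}
After op 15 (git reset d.txt): modified={b.txt, c.txt, d.txt} staged={none}
After op 16 (git add c.txt): modified={b.txt, d.txt} staged={c.txt}
After op 17 (git commit): modified={b.txt, d.txt} staged={none}
After op 18 (modify c.txt): modified={b.txt, c.txt, d.txt} staged={none}
After op 19 (modify a.txt): modified={a.txt, b.txt, c.txt, d.txt} staged={none}
After op 20 (modify e.txt): modified={a.txt, b.txt, c.txt, d.txt, e.txt} staged={none}
After op 21 (git reset d.txt): modified={a.txt, b.txt, c.txt, d.txt, e.txt} staged={none}
After op 22 (git add d.txt): modified={a.txt, b.txt, c.txt, e.txt} staged={d.txt}
After op 23 (git add e.txt): modified={a.txt, b.txt, c.txt} staged={d.txt, e.txt}
After op 24 (git reset c.txt): modified={a.txt, b.txt, c.txt} staged={d.txt, e.txt}
After op 25 (modify b.txt): modified={a.txt, b.txt, c.txt} staged={d.txt, e.txt}
After op 26 (git reset e.txt): modified={a.txt, b.txt, c.txt, e.txt} staged={d.txt}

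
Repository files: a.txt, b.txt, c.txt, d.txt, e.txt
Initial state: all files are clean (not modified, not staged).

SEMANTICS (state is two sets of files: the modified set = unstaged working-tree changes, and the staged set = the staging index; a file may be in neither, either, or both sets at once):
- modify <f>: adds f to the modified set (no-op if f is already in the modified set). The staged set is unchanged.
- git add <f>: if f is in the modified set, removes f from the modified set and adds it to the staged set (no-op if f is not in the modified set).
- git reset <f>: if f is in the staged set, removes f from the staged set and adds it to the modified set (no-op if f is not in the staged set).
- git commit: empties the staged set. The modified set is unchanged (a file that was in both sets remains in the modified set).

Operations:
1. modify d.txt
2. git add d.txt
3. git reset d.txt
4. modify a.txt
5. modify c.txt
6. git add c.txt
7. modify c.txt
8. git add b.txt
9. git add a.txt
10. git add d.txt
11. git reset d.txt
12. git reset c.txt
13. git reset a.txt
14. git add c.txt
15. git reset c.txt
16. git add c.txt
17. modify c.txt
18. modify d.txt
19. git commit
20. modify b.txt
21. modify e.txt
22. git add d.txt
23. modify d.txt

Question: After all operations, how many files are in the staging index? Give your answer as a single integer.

Answer: 1

Derivation:
After op 1 (modify d.txt): modified={d.txt} staged={none}
After op 2 (git add d.txt): modified={none} staged={d.txt}
After op 3 (git reset d.txt): modified={d.txt} staged={none}
After op 4 (modify a.txt): modified={a.txt, d.txt} staged={none}
After op 5 (modify c.txt): modified={a.txt, c.txt, d.txt} staged={none}
After op 6 (git add c.txt): modified={a.txt, d.txt} staged={c.txt}
After op 7 (modify c.txt): modified={a.txt, c.txt, d.txt} staged={c.txt}
After op 8 (git add b.txt): modified={a.txt, c.txt, d.txt} staged={c.txt}
After op 9 (git add a.txt): modified={c.txt, d.txt} staged={a.txt, c.txt}
After op 10 (git add d.txt): modified={c.txt} staged={a.txt, c.txt, d.txt}
After op 11 (git reset d.txt): modified={c.txt, d.txt} staged={a.txt, c.txt}
After op 12 (git reset c.txt): modified={c.txt, d.txt} staged={a.txt}
After op 13 (git reset a.txt): modified={a.txt, c.txt, d.txt} staged={none}
After op 14 (git add c.txt): modified={a.txt, d.txt} staged={c.txt}
After op 15 (git reset c.txt): modified={a.txt, c.txt, d.txt} staged={none}
After op 16 (git add c.txt): modified={a.txt, d.txt} staged={c.txt}
After op 17 (modify c.txt): modified={a.txt, c.txt, d.txt} staged={c.txt}
After op 18 (modify d.txt): modified={a.txt, c.txt, d.txt} staged={c.txt}
After op 19 (git commit): modified={a.txt, c.txt, d.txt} staged={none}
After op 20 (modify b.txt): modified={a.txt, b.txt, c.txt, d.txt} staged={none}
After op 21 (modify e.txt): modified={a.txt, b.txt, c.txt, d.txt, e.txt} staged={none}
After op 22 (git add d.txt): modified={a.txt, b.txt, c.txt, e.txt} staged={d.txt}
After op 23 (modify d.txt): modified={a.txt, b.txt, c.txt, d.txt, e.txt} staged={d.txt}
Final staged set: {d.txt} -> count=1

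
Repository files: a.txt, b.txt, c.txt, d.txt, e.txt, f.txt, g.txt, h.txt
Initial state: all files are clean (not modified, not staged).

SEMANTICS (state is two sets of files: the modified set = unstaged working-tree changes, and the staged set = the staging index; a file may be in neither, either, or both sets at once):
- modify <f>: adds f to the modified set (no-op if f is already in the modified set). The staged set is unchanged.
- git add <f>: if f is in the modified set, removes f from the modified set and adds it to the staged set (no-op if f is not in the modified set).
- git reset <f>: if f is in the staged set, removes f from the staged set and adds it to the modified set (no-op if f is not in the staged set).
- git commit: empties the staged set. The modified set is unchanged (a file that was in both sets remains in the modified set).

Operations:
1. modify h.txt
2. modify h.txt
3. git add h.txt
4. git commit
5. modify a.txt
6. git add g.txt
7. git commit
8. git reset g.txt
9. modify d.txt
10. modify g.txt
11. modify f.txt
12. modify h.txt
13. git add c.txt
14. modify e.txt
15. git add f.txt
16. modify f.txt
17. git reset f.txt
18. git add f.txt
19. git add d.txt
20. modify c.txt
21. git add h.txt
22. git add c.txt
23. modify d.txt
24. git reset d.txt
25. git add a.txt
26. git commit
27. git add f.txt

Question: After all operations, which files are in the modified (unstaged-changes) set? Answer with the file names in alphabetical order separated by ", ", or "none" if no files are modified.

After op 1 (modify h.txt): modified={h.txt} staged={none}
After op 2 (modify h.txt): modified={h.txt} staged={none}
After op 3 (git add h.txt): modified={none} staged={h.txt}
After op 4 (git commit): modified={none} staged={none}
After op 5 (modify a.txt): modified={a.txt} staged={none}
After op 6 (git add g.txt): modified={a.txt} staged={none}
After op 7 (git commit): modified={a.txt} staged={none}
After op 8 (git reset g.txt): modified={a.txt} staged={none}
After op 9 (modify d.txt): modified={a.txt, d.txt} staged={none}
After op 10 (modify g.txt): modified={a.txt, d.txt, g.txt} staged={none}
After op 11 (modify f.txt): modified={a.txt, d.txt, f.txt, g.txt} staged={none}
After op 12 (modify h.txt): modified={a.txt, d.txt, f.txt, g.txt, h.txt} staged={none}
After op 13 (git add c.txt): modified={a.txt, d.txt, f.txt, g.txt, h.txt} staged={none}
After op 14 (modify e.txt): modified={a.txt, d.txt, e.txt, f.txt, g.txt, h.txt} staged={none}
After op 15 (git add f.txt): modified={a.txt, d.txt, e.txt, g.txt, h.txt} staged={f.txt}
After op 16 (modify f.txt): modified={a.txt, d.txt, e.txt, f.txt, g.txt, h.txt} staged={f.txt}
After op 17 (git reset f.txt): modified={a.txt, d.txt, e.txt, f.txt, g.txt, h.txt} staged={none}
After op 18 (git add f.txt): modified={a.txt, d.txt, e.txt, g.txt, h.txt} staged={f.txt}
After op 19 (git add d.txt): modified={a.txt, e.txt, g.txt, h.txt} staged={d.txt, f.txt}
After op 20 (modify c.txt): modified={a.txt, c.txt, e.txt, g.txt, h.txt} staged={d.txt, f.txt}
After op 21 (git add h.txt): modified={a.txt, c.txt, e.txt, g.txt} staged={d.txt, f.txt, h.txt}
After op 22 (git add c.txt): modified={a.txt, e.txt, g.txt} staged={c.txt, d.txt, f.txt, h.txt}
After op 23 (modify d.txt): modified={a.txt, d.txt, e.txt, g.txt} staged={c.txt, d.txt, f.txt, h.txt}
After op 24 (git reset d.txt): modified={a.txt, d.txt, e.txt, g.txt} staged={c.txt, f.txt, h.txt}
After op 25 (git add a.txt): modified={d.txt, e.txt, g.txt} staged={a.txt, c.txt, f.txt, h.txt}
After op 26 (git commit): modified={d.txt, e.txt, g.txt} staged={none}
After op 27 (git add f.txt): modified={d.txt, e.txt, g.txt} staged={none}

Answer: d.txt, e.txt, g.txt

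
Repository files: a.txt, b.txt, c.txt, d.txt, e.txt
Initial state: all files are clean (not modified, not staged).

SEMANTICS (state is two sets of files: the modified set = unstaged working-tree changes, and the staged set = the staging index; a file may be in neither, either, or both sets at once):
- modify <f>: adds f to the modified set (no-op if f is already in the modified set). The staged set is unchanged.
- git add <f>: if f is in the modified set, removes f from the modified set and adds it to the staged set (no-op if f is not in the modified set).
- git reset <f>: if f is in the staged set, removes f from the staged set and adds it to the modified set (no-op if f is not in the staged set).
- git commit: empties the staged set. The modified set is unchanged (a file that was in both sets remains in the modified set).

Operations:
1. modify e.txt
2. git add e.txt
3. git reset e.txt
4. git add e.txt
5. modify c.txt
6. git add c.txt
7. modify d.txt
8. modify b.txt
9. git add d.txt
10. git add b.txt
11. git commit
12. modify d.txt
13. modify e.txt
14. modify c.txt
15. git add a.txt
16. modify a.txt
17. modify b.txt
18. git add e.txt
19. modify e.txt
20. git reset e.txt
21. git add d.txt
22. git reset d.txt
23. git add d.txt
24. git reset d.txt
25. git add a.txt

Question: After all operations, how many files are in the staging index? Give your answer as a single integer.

Answer: 1

Derivation:
After op 1 (modify e.txt): modified={e.txt} staged={none}
After op 2 (git add e.txt): modified={none} staged={e.txt}
After op 3 (git reset e.txt): modified={e.txt} staged={none}
After op 4 (git add e.txt): modified={none} staged={e.txt}
After op 5 (modify c.txt): modified={c.txt} staged={e.txt}
After op 6 (git add c.txt): modified={none} staged={c.txt, e.txt}
After op 7 (modify d.txt): modified={d.txt} staged={c.txt, e.txt}
After op 8 (modify b.txt): modified={b.txt, d.txt} staged={c.txt, e.txt}
After op 9 (git add d.txt): modified={b.txt} staged={c.txt, d.txt, e.txt}
After op 10 (git add b.txt): modified={none} staged={b.txt, c.txt, d.txt, e.txt}
After op 11 (git commit): modified={none} staged={none}
After op 12 (modify d.txt): modified={d.txt} staged={none}
After op 13 (modify e.txt): modified={d.txt, e.txt} staged={none}
After op 14 (modify c.txt): modified={c.txt, d.txt, e.txt} staged={none}
After op 15 (git add a.txt): modified={c.txt, d.txt, e.txt} staged={none}
After op 16 (modify a.txt): modified={a.txt, c.txt, d.txt, e.txt} staged={none}
After op 17 (modify b.txt): modified={a.txt, b.txt, c.txt, d.txt, e.txt} staged={none}
After op 18 (git add e.txt): modified={a.txt, b.txt, c.txt, d.txt} staged={e.txt}
After op 19 (modify e.txt): modified={a.txt, b.txt, c.txt, d.txt, e.txt} staged={e.txt}
After op 20 (git reset e.txt): modified={a.txt, b.txt, c.txt, d.txt, e.txt} staged={none}
After op 21 (git add d.txt): modified={a.txt, b.txt, c.txt, e.txt} staged={d.txt}
After op 22 (git reset d.txt): modified={a.txt, b.txt, c.txt, d.txt, e.txt} staged={none}
After op 23 (git add d.txt): modified={a.txt, b.txt, c.txt, e.txt} staged={d.txt}
After op 24 (git reset d.txt): modified={a.txt, b.txt, c.txt, d.txt, e.txt} staged={none}
After op 25 (git add a.txt): modified={b.txt, c.txt, d.txt, e.txt} staged={a.txt}
Final staged set: {a.txt} -> count=1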